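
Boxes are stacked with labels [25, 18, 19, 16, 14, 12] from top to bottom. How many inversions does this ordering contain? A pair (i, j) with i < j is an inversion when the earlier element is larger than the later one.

14 inversions

For each element, count later entries that are smaller:
25: 5
18: 3
19: 3
16: 2
14: 1
12: 0
Sum: 5 + 3 + 3 + 2 + 1 + 0 = 14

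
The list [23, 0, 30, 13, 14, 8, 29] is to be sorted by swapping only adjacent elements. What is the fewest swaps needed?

There are 10 adjacent swaps.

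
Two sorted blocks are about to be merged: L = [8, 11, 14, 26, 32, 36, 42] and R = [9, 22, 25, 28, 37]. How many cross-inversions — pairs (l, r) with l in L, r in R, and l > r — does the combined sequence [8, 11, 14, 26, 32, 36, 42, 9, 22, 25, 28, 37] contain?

18

For each element r of the right run, count left-run elements greater than r:
r = 9: 11, 14, 26, 32, 36, 42 → 6
r = 22: 26, 32, 36, 42 → 4
r = 25: 26, 32, 36, 42 → 4
r = 28: 32, 36, 42 → 3
r = 37: 42 → 1
Cross-inversions: 6 + 4 + 4 + 3 + 1 = 18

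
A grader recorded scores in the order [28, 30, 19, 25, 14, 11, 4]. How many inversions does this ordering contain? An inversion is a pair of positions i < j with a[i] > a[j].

Count, for each position, how many later elements it exceeds:
28 → 19, 25, 14, 11, 4 → 5
30 → 19, 25, 14, 11, 4 → 5
19 → 14, 11, 4 → 3
25 → 14, 11, 4 → 3
14 → 11, 4 → 2
11 → 4 → 1
4 → none → 0
Sum: 5 + 5 + 3 + 3 + 2 + 1 + 0 = 19

19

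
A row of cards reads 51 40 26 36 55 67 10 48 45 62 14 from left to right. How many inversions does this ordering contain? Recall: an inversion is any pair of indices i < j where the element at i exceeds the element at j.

For each element, count later entries that are smaller:
51 → 40, 26, 36, 10, 48, 45, 14 → 7
40 → 26, 36, 10, 14 → 4
26 → 10, 14 → 2
36 → 10, 14 → 2
55 → 10, 48, 45, 14 → 4
67 → 10, 48, 45, 62, 14 → 5
10 → none → 0
48 → 45, 14 → 2
45 → 14 → 1
62 → 14 → 1
14 → none → 0
Sum: 7 + 4 + 2 + 2 + 4 + 5 + 0 + 2 + 1 + 1 + 0 = 28

28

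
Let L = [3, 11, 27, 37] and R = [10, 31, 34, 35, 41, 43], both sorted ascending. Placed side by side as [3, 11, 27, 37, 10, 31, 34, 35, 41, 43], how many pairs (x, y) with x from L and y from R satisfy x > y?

6

Take each right-half value and tally the left-half values above it:
r = 10: 11, 27, 37 → 3
r = 31: 37 → 1
r = 34: 37 → 1
r = 35: 37 → 1
r = 41: none → 0
r = 43: none → 0
Cross-inversions: 3 + 1 + 1 + 1 + 0 + 0 = 6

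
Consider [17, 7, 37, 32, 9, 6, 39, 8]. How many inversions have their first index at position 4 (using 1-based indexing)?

3 such elements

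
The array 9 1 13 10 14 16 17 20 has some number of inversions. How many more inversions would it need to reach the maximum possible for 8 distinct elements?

26 inversions short

Maximum inversions for 8 distinct elements is C(8, 2) = 8·7/2 = 28.
Current inversions — for each element, count later smaller elements:
9: 1
1: 0
13: 1
10: 0
14: 0
16: 0
17: 0
20: 0
Current total: 1 + 0 + 1 + 0 + 0 + 0 + 0 + 0 = 2
Shortfall: 28 − 2 = 26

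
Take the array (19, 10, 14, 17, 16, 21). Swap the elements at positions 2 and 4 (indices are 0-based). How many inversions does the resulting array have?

Positions 2 and 4 hold 14 and 16; after swapping, the array is [19, 10, 16, 17, 14, 21].
Count, for each position, how many later elements it exceeds:
19: 4
10: 0
16: 1
17: 1
14: 0
21: 0
Sum: 4 + 0 + 1 + 1 + 0 + 0 = 6

Inversions: 6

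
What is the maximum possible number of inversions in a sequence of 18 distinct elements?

The maximum occurs when the array is in strictly decreasing order: every one of the C(18, 2) pairs is inverted.
C(18, 2) = 18·17/2 = 153

153 inversions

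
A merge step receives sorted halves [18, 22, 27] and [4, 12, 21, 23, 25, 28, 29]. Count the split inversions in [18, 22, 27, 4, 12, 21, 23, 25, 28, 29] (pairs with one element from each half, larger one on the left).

Take each right-half value and tally the left-half values above it:
r = 4: 18, 22, 27 → 3
r = 12: 18, 22, 27 → 3
r = 21: 22, 27 → 2
r = 23: 27 → 1
r = 25: 27 → 1
r = 28: none → 0
r = 29: none → 0
Cross-inversions: 3 + 3 + 2 + 1 + 1 + 0 + 0 = 10

10 cross-inversions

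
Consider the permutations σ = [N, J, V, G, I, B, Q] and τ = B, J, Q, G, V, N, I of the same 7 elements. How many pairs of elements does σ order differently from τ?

Assign each item its position (1..7) in the first ordering, then rewrite the second ordering as that position sequence:
positions: N→1, J→2, V→3, G→4, I→5, B→6, Q→7
second ordering as positions: [6, 2, 7, 4, 3, 1, 5]
Discordant pairs = inversions in this position sequence.
6: 2, 4, 3, 1, 5 → 5
2: 1 → 1
7: 4, 3, 1, 5 → 4
4: 3, 1 → 2
3: 1 → 1
1: 0
5: 0
Total: 5 + 1 + 4 + 2 + 1 + 0 + 0 = 13

13 discordant pairs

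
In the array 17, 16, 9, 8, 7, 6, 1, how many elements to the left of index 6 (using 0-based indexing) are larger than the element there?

The element at index 6 is 1.
Elements before it: 17, 16, 9, 8, 7, 6
Those larger than 1: 17, 16, 9, 8, 7, 6

6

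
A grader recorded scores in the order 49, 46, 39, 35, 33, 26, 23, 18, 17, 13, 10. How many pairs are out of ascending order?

Sweep left to right; for each value list the smaller values that follow it:
49: 10
46: 9
39: 8
35: 7
33: 6
26: 5
23: 4
18: 3
17: 2
13: 1
10: 0
Sum: 10 + 9 + 8 + 7 + 6 + 5 + 4 + 3 + 2 + 1 + 0 = 55

55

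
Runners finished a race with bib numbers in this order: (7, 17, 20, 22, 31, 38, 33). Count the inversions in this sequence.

Sweep left to right; for each value list the smaller values that follow it:
7: 0
17: 0
20: 0
22: 0
31: 0
38: 1
33: 0
Sum: 0 + 0 + 0 + 0 + 0 + 1 + 0 = 1

1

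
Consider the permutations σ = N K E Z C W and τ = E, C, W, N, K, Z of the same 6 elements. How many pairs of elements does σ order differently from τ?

8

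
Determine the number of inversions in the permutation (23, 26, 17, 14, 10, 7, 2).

20

For each element, count later entries that are smaller:
23 → 17, 14, 10, 7, 2 → 5
26 → 17, 14, 10, 7, 2 → 5
17 → 14, 10, 7, 2 → 4
14 → 10, 7, 2 → 3
10 → 7, 2 → 2
7 → 2 → 1
2 → none → 0
Sum: 5 + 5 + 4 + 3 + 2 + 1 + 0 = 20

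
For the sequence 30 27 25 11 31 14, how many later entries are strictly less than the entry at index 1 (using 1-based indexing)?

The element at index 1 is 30.
Elements after it: 27, 25, 11, 31, 14
Those smaller than 30: 27, 25, 11, 14

4 such elements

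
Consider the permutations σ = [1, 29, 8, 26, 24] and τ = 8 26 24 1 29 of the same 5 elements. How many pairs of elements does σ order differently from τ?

There are 6 discordant pairs.

Assign each item its position (1..5) in the first ordering, then rewrite the second ordering as that position sequence:
positions: 1→1, 29→2, 8→3, 26→4, 24→5
second ordering as positions: [3, 4, 5, 1, 2]
Discordant pairs = inversions in this position sequence.
3: 1, 2 → 2
4: 1, 2 → 2
5: 1, 2 → 2
1: 0
2: 0
Total: 2 + 2 + 2 + 0 + 0 = 6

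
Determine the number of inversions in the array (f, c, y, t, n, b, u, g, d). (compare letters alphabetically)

20 inversions

For each element, count later entries that are smaller:
f: 3
c: 1
y: 6
t: 4
n: 3
b: 0
u: 2
g: 1
d: 0
Sum: 3 + 1 + 6 + 4 + 3 + 0 + 2 + 1 + 0 = 20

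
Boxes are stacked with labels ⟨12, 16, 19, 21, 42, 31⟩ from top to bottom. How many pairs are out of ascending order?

Inversion pairs (indices are 0-based):
(4,5): 42 > 31
That's 1 pair.

1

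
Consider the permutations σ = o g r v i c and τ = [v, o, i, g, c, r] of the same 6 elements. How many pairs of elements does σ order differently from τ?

Assign each item its position (1..6) in the first ordering, then rewrite the second ordering as that position sequence:
positions: o→1, g→2, r→3, v→4, i→5, c→6
second ordering as positions: [4, 1, 5, 2, 6, 3]
Discordant pairs = inversions in this position sequence.
4: 1, 2, 3 → 3
1: 0
5: 2, 3 → 2
2: 0
6: 3 → 1
3: 0
Total: 3 + 0 + 2 + 0 + 1 + 0 = 6

6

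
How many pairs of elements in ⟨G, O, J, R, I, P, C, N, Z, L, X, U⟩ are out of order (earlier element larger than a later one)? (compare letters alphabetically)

22 inversions

Element-by-element contributions:
G → C → 1
O → J, I, C, N, L → 5
J → I, C → 2
R → I, P, C, N, L → 5
I → C → 1
P → C, N, L → 3
C → none → 0
N → L → 1
Z → L, X, U → 3
L → none → 0
X → U → 1
U → none → 0
Sum: 1 + 5 + 2 + 5 + 1 + 3 + 0 + 1 + 3 + 0 + 1 + 0 = 22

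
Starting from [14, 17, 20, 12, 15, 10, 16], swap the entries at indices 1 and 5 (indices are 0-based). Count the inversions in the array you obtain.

7 inversions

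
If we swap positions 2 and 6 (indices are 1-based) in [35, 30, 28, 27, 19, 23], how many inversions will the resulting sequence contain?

Positions 2 and 6 hold 30 and 23; after swapping, the array is [35, 23, 28, 27, 19, 30].
Sweep left to right; for each value list the smaller values that follow it:
35 → 23, 28, 27, 19, 30 → 5
23 → 19 → 1
28 → 27, 19 → 2
27 → 19 → 1
19 → none → 0
30 → none → 0
Sum: 5 + 1 + 2 + 1 + 0 + 0 = 9

9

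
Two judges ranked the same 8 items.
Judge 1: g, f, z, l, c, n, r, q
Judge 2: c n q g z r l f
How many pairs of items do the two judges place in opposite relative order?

Assign each item its position (1..8) in the first ordering, then rewrite the second ordering as that position sequence:
positions: g→1, f→2, z→3, l→4, c→5, n→6, r→7, q→8
second ordering as positions: [5, 6, 8, 1, 3, 7, 4, 2]
Discordant pairs = inversions in this position sequence.
5: 1, 3, 4, 2 → 4
6: 1, 3, 4, 2 → 4
8: 1, 3, 7, 4, 2 → 5
1: 0
3: 2 → 1
7: 4, 2 → 2
4: 2 → 1
2: 0
Total: 4 + 4 + 5 + 0 + 1 + 2 + 1 + 0 = 17

17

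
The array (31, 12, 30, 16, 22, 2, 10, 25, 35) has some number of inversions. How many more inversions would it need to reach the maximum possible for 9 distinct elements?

18

Maximum inversions for 9 distinct elements is C(9, 2) = 9·8/2 = 36.
Current inversions — for each element, count later smaller elements:
31: 7
12: 2
30: 5
16: 2
22: 2
2: 0
10: 0
25: 0
35: 0
Current total: 7 + 2 + 5 + 2 + 2 + 0 + 0 + 0 + 0 = 18
Shortfall: 36 − 18 = 18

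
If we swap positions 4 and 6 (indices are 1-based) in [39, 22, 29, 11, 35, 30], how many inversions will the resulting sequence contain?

Positions 4 and 6 hold 11 and 30; after swapping, the array is [39, 22, 29, 30, 35, 11].
Sweep left to right; for each value list the smaller values that follow it:
39: 5
22: 1
29: 1
30: 1
35: 1
11: 0
Sum: 5 + 1 + 1 + 1 + 1 + 0 = 9

9 inversions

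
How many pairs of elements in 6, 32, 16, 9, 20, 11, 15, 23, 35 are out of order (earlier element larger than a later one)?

Sweep left to right; for each value list the smaller values that follow it:
6: 0
32: 6
16: 3
9: 0
20: 2
11: 0
15: 0
23: 0
35: 0
Sum: 0 + 6 + 3 + 0 + 2 + 0 + 0 + 0 + 0 = 11

Inversions: 11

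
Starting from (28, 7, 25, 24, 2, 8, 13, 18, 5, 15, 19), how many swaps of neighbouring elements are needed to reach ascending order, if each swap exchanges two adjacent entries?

31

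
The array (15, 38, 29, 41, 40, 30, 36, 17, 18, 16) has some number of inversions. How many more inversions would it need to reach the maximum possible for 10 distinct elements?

Maximum inversions for 10 distinct elements is C(10, 2) = 10·9/2 = 45.
Current inversions — for each element, count later smaller elements:
15: 0
38: 6
29: 3
41: 6
40: 5
30: 3
36: 3
17: 1
18: 1
16: 0
Current total: 0 + 6 + 3 + 6 + 5 + 3 + 3 + 1 + 1 + 0 = 28
Shortfall: 45 − 28 = 17

17 inversions short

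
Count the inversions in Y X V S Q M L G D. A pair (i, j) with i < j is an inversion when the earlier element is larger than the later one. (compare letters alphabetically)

36 out-of-order pairs

Element-by-element contributions:
Y: 8
X: 7
V: 6
S: 5
Q: 4
M: 3
L: 2
G: 1
D: 0
Sum: 8 + 7 + 6 + 5 + 4 + 3 + 2 + 1 + 0 = 36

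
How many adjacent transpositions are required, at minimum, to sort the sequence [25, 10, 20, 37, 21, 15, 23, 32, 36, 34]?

14

The minimum number of adjacent swaps to sort an array equals its inversion count, since every such swap removes exactly one inversion.
Count inversions — for each element, later elements that are smaller:
25: 10, 20, 21, 15, 23 → 5
10: none → 0
20: 15 → 1
37: 21, 15, 23, 32, 36, 34 → 6
21: 15 → 1
15: none → 0
23: none → 0
32: none → 0
36: 34 → 1
34: none → 0
Total inversions: 5 + 0 + 1 + 6 + 1 + 0 + 0 + 0 + 1 + 0 = 14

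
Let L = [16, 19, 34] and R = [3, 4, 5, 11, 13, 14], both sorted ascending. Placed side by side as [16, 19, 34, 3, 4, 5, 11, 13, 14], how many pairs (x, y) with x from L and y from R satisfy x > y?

18 split inversions

For each element r of the right run, count left-run elements greater than r:
r = 3: 16, 19, 34 → 3
r = 4: 16, 19, 34 → 3
r = 5: 16, 19, 34 → 3
r = 11: 16, 19, 34 → 3
r = 13: 16, 19, 34 → 3
r = 14: 16, 19, 34 → 3
Cross-inversions: 3 + 3 + 3 + 3 + 3 + 3 = 18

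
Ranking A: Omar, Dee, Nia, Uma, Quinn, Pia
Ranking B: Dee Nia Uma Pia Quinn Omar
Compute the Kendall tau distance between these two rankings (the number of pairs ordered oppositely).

Assign each item its position (1..6) in the first ordering, then rewrite the second ordering as that position sequence:
positions: Omar→1, Dee→2, Nia→3, Uma→4, Quinn→5, Pia→6
second ordering as positions: [2, 3, 4, 6, 5, 1]
Discordant pairs = inversions in this position sequence.
2: 1 → 1
3: 1 → 1
4: 1 → 1
6: 5, 1 → 2
5: 1 → 1
1: 0
Total: 1 + 1 + 1 + 2 + 1 + 0 = 6

6 discordant pairs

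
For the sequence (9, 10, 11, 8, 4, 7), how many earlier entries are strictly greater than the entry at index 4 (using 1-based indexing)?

3 such elements

The element at index 4 is 8.
Elements before it: 9, 10, 11
Those larger than 8: 9, 10, 11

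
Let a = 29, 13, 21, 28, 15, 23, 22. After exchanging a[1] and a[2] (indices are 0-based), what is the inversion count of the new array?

There are 12 inversions.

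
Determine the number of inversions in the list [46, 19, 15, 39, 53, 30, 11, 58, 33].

17 out-of-order pairs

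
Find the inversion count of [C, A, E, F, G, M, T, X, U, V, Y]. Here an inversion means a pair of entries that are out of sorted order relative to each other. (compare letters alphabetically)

3

Count, for each position, how many later elements it exceeds:
C: 1
A: 0
E: 0
F: 0
G: 0
M: 0
T: 0
X: 2
U: 0
V: 0
Y: 0
Sum: 1 + 0 + 0 + 0 + 0 + 0 + 0 + 2 + 0 + 0 + 0 = 3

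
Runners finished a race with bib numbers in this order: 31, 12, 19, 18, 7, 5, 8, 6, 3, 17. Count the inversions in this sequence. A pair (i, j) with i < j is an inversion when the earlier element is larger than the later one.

Element-by-element contributions:
31 → 12, 19, 18, 7, 5, 8, 6, 3, 17 → 9
12 → 7, 5, 8, 6, 3 → 5
19 → 18, 7, 5, 8, 6, 3, 17 → 7
18 → 7, 5, 8, 6, 3, 17 → 6
7 → 5, 6, 3 → 3
5 → 3 → 1
8 → 6, 3 → 2
6 → 3 → 1
3 → none → 0
17 → none → 0
Sum: 9 + 5 + 7 + 6 + 3 + 1 + 2 + 1 + 0 + 0 = 34

34 out-of-order pairs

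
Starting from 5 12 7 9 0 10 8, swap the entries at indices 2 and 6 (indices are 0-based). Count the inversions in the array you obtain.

Positions 2 and 6 hold 7 and 8; after swapping, the array is [5, 12, 8, 9, 0, 10, 7].
Count, for each position, how many later elements it exceeds:
5 → 0 → 1
12 → 8, 9, 0, 10, 7 → 5
8 → 0, 7 → 2
9 → 0, 7 → 2
0 → none → 0
10 → 7 → 1
7 → none → 0
Sum: 1 + 5 + 2 + 2 + 0 + 1 + 0 = 11

11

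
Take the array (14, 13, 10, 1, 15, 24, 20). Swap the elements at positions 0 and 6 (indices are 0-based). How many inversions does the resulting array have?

Positions 0 and 6 hold 14 and 20; after swapping, the array is [20, 13, 10, 1, 15, 24, 14].
Element-by-element contributions:
20: 5
13: 2
10: 1
1: 0
15: 1
24: 1
14: 0
Sum: 5 + 2 + 1 + 0 + 1 + 1 + 0 = 10

Inversions: 10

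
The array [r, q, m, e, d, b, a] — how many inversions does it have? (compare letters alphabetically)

Inversions: 21

For each element, count later entries that are smaller:
r → q, m, e, d, b, a → 6
q → m, e, d, b, a → 5
m → e, d, b, a → 4
e → d, b, a → 3
d → b, a → 2
b → a → 1
a → none → 0
Sum: 6 + 5 + 4 + 3 + 2 + 1 + 0 = 21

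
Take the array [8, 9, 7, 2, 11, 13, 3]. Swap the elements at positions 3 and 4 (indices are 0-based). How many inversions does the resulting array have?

11

Positions 3 and 4 hold 2 and 11; after swapping, the array is [8, 9, 7, 11, 2, 13, 3].
Sweep left to right; for each value list the smaller values that follow it:
8 → 7, 2, 3 → 3
9 → 7, 2, 3 → 3
7 → 2, 3 → 2
11 → 2, 3 → 2
2 → none → 0
13 → 3 → 1
3 → none → 0
Sum: 3 + 3 + 2 + 2 + 0 + 1 + 0 = 11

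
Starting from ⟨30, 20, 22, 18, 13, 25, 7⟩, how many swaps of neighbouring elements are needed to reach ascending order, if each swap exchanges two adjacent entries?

Minimum adjacent swaps = number of inversions (each swap of adjacent out-of-order elements removes one inversion and no swap can remove more).
Count inversions — for each element, later elements that are smaller:
30: 20, 22, 18, 13, 25, 7 → 6
20: 18, 13, 7 → 3
22: 18, 13, 7 → 3
18: 13, 7 → 2
13: 7 → 1
25: 7 → 1
7: none → 0
Total inversions: 6 + 3 + 3 + 2 + 1 + 1 + 0 = 16

16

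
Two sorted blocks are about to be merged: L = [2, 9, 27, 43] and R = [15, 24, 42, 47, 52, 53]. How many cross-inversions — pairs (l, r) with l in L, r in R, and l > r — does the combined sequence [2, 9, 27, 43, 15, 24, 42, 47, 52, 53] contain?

There are 5 cross-inversions.

Count, for every r in R, how many entries of L exceed r:
r = 15: 27, 43 → 2
r = 24: 27, 43 → 2
r = 42: 43 → 1
r = 47: none → 0
r = 52: none → 0
r = 53: none → 0
Cross-inversions: 2 + 2 + 1 + 0 + 0 + 0 = 5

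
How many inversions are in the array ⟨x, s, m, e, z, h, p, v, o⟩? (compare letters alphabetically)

Count, for each position, how many later elements it exceeds:
x → s, m, e, h, p, v, o → 7
s → m, e, h, p, o → 5
m → e, h → 2
e → none → 0
z → h, p, v, o → 4
h → none → 0
p → o → 1
v → o → 1
o → none → 0
Sum: 7 + 5 + 2 + 0 + 4 + 0 + 1 + 1 + 0 = 20

20 out-of-order pairs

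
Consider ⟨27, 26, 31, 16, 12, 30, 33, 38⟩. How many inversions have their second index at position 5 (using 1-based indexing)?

4 such elements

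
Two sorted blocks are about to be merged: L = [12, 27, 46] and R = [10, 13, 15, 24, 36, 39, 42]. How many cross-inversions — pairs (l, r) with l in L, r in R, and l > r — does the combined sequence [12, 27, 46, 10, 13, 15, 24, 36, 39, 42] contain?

12 split inversions

For each element r of the right run, count left-run elements greater than r:
r = 10: 12, 27, 46 → 3
r = 13: 27, 46 → 2
r = 15: 27, 46 → 2
r = 24: 27, 46 → 2
r = 36: 46 → 1
r = 39: 46 → 1
r = 42: 46 → 1
Cross-inversions: 3 + 2 + 2 + 2 + 1 + 1 + 1 = 12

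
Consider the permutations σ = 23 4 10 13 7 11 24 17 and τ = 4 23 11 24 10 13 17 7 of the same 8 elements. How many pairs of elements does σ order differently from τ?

8 discordant pairs

Assign each item its position (1..8) in the first ordering, then rewrite the second ordering as that position sequence:
positions: 23→1, 4→2, 10→3, 13→4, 7→5, 11→6, 24→7, 17→8
second ordering as positions: [2, 1, 6, 7, 3, 4, 8, 5]
Discordant pairs = inversions in this position sequence.
2: 1 → 1
1: 0
6: 3, 4, 5 → 3
7: 3, 4, 5 → 3
3: 0
4: 0
8: 5 → 1
5: 0
Total: 1 + 0 + 3 + 3 + 0 + 0 + 1 + 0 = 8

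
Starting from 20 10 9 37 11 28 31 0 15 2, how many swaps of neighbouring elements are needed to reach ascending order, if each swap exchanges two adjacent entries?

Each adjacent swap fixes exactly one inversion, so the minimum swap count equals the number of inversions.
Count inversions — for each element, later elements that are smaller:
20: 10, 9, 11, 0, 15, 2 → 6
10: 9, 0, 2 → 3
9: 0, 2 → 2
37: 11, 28, 31, 0, 15, 2 → 6
11: 0, 2 → 2
28: 0, 15, 2 → 3
31: 0, 15, 2 → 3
0: none → 0
15: 2 → 1
2: none → 0
Total inversions: 6 + 3 + 2 + 6 + 2 + 3 + 3 + 0 + 1 + 0 = 26

Swaps: 26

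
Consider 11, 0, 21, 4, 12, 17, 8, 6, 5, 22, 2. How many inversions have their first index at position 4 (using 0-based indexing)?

4 such elements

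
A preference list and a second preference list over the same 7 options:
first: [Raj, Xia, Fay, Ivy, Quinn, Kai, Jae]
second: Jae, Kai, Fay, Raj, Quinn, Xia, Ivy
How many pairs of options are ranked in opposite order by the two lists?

15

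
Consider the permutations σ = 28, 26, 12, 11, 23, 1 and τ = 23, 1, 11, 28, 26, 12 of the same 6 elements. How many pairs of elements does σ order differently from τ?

11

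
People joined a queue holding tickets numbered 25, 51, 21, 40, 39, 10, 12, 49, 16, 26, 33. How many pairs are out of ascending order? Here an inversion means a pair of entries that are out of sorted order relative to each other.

Element-by-element contributions:
25: 4
51: 9
21: 3
40: 6
39: 5
10: 0
12: 0
49: 3
16: 0
26: 0
33: 0
Sum: 4 + 9 + 3 + 6 + 5 + 0 + 0 + 3 + 0 + 0 + 0 = 30

Inversions: 30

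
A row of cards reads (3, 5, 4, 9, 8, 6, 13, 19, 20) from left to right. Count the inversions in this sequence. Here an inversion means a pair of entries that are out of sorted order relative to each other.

4

Element-by-element contributions:
3 → none → 0
5 → 4 → 1
4 → none → 0
9 → 8, 6 → 2
8 → 6 → 1
6 → none → 0
13 → none → 0
19 → none → 0
20 → none → 0
Sum: 0 + 1 + 0 + 2 + 1 + 0 + 0 + 0 + 0 = 4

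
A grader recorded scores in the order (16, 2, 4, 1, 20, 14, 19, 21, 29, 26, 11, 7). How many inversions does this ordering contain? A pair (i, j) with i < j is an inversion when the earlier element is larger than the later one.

For each element, count later entries that are smaller:
16: 6
2: 1
4: 1
1: 0
20: 4
14: 2
19: 2
21: 2
29: 3
26: 2
11: 1
7: 0
Sum: 6 + 1 + 1 + 0 + 4 + 2 + 2 + 2 + 3 + 2 + 1 + 0 = 24

24 inversions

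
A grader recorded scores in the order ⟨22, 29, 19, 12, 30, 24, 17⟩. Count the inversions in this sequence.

Inversions: 12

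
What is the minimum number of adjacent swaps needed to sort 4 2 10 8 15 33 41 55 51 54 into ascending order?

Each adjacent swap fixes exactly one inversion, so the minimum swap count equals the number of inversions.
Count inversions — for each element, later elements that are smaller:
4: 2 → 1
2: none → 0
10: 8 → 1
8: none → 0
15: none → 0
33: none → 0
41: none → 0
55: 51, 54 → 2
51: none → 0
54: none → 0
Total inversions: 1 + 0 + 1 + 0 + 0 + 0 + 0 + 2 + 0 + 0 = 4

4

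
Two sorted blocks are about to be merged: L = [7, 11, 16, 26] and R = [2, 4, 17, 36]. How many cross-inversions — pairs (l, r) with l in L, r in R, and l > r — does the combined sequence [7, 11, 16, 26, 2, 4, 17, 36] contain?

9

Count, for every r in R, how many entries of L exceed r:
r = 2: 7, 11, 16, 26 → 4
r = 4: 7, 11, 16, 26 → 4
r = 17: 26 → 1
r = 36: none → 0
Cross-inversions: 4 + 4 + 1 + 0 = 9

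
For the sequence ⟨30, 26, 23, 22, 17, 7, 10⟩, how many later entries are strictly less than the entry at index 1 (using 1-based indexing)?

6

The element at index 1 is 30.
Elements after it: 26, 23, 22, 17, 7, 10
Those smaller than 30: 26, 23, 22, 17, 7, 10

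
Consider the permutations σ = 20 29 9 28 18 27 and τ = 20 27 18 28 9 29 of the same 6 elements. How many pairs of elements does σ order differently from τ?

Assign each item its position (1..6) in the first ordering, then rewrite the second ordering as that position sequence:
positions: 20→1, 29→2, 9→3, 28→4, 18→5, 27→6
second ordering as positions: [1, 6, 5, 4, 3, 2]
Discordant pairs = inversions in this position sequence.
1: 0
6: 5, 4, 3, 2 → 4
5: 4, 3, 2 → 3
4: 3, 2 → 2
3: 2 → 1
2: 0
Total: 0 + 4 + 3 + 2 + 1 + 0 = 10

10 discordant pairs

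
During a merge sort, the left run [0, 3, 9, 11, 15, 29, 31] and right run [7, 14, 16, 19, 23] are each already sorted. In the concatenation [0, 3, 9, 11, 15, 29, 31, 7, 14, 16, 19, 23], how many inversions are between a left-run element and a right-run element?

Take each right-half value and tally the left-half values above it:
r = 7: 9, 11, 15, 29, 31 → 5
r = 14: 15, 29, 31 → 3
r = 16: 29, 31 → 2
r = 19: 29, 31 → 2
r = 23: 29, 31 → 2
Cross-inversions: 5 + 3 + 2 + 2 + 2 = 14

14 cross-inversions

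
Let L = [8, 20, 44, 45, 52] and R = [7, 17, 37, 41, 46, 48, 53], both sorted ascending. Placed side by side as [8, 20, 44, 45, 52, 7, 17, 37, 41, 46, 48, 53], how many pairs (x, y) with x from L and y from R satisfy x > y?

17

Take each right-half value and tally the left-half values above it:
r = 7: 8, 20, 44, 45, 52 → 5
r = 17: 20, 44, 45, 52 → 4
r = 37: 44, 45, 52 → 3
r = 41: 44, 45, 52 → 3
r = 46: 52 → 1
r = 48: 52 → 1
r = 53: none → 0
Cross-inversions: 5 + 4 + 3 + 3 + 1 + 1 + 0 = 17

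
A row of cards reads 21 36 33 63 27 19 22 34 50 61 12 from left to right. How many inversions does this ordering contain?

There are 27 out-of-order pairs.

Count, for each position, how many later elements it exceeds:
21 → 19, 12 → 2
36 → 33, 27, 19, 22, 34, 12 → 6
33 → 27, 19, 22, 12 → 4
63 → 27, 19, 22, 34, 50, 61, 12 → 7
27 → 19, 22, 12 → 3
19 → 12 → 1
22 → 12 → 1
34 → 12 → 1
50 → 12 → 1
61 → 12 → 1
12 → none → 0
Sum: 2 + 6 + 4 + 7 + 3 + 1 + 1 + 1 + 1 + 1 + 0 = 27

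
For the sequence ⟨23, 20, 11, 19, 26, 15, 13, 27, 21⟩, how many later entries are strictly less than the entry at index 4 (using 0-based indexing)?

3

The element at index 4 is 26.
Elements after it: 15, 13, 27, 21
Those smaller than 26: 15, 13, 21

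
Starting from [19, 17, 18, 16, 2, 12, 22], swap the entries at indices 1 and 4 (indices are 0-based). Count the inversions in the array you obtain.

10 inversions

Positions 1 and 4 hold 17 and 2; after swapping, the array is [19, 2, 18, 16, 17, 12, 22].
Count, for each position, how many later elements it exceeds:
19 → 2, 18, 16, 17, 12 → 5
2 → none → 0
18 → 16, 17, 12 → 3
16 → 12 → 1
17 → 12 → 1
12 → none → 0
22 → none → 0
Sum: 5 + 0 + 3 + 1 + 1 + 0 + 0 = 10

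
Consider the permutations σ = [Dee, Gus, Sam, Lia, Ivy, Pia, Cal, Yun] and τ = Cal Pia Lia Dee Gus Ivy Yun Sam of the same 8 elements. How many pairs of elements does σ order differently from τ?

Assign each item its position (1..8) in the first ordering, then rewrite the second ordering as that position sequence:
positions: Dee→1, Gus→2, Sam→3, Lia→4, Ivy→5, Pia→6, Cal→7, Yun→8
second ordering as positions: [7, 6, 4, 1, 2, 5, 8, 3]
Discordant pairs = inversions in this position sequence.
7: 6, 4, 1, 2, 5, 3 → 6
6: 4, 1, 2, 5, 3 → 5
4: 1, 2, 3 → 3
1: 0
2: 0
5: 3 → 1
8: 3 → 1
3: 0
Total: 6 + 5 + 3 + 0 + 0 + 1 + 1 + 0 = 16

16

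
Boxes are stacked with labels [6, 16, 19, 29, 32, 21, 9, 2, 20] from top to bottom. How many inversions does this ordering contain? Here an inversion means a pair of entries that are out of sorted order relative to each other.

Inversions: 17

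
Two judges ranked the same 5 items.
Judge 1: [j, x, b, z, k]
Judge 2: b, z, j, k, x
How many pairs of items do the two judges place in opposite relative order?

Discordant pairs: 5

Assign each item its position (1..5) in the first ordering, then rewrite the second ordering as that position sequence:
positions: j→1, x→2, b→3, z→4, k→5
second ordering as positions: [3, 4, 1, 5, 2]
Discordant pairs = inversions in this position sequence.
3: 1, 2 → 2
4: 1, 2 → 2
1: 0
5: 2 → 1
2: 0
Total: 2 + 2 + 0 + 1 + 0 = 5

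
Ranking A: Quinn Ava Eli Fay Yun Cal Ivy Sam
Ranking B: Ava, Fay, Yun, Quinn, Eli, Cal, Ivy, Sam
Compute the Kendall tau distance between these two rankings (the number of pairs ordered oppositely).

Discordant pairs: 5

Assign each item its position (1..8) in the first ordering, then rewrite the second ordering as that position sequence:
positions: Quinn→1, Ava→2, Eli→3, Fay→4, Yun→5, Cal→6, Ivy→7, Sam→8
second ordering as positions: [2, 4, 5, 1, 3, 6, 7, 8]
Discordant pairs = inversions in this position sequence.
2: 1 → 1
4: 1, 3 → 2
5: 1, 3 → 2
1: 0
3: 0
6: 0
7: 0
8: 0
Total: 1 + 2 + 2 + 0 + 0 + 0 + 0 + 0 = 5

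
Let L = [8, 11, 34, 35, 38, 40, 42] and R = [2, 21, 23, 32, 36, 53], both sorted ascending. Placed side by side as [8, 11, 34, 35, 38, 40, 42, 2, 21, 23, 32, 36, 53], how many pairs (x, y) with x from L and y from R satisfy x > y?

25 cross-inversions

Count, for every r in R, how many entries of L exceed r:
r = 2: 8, 11, 34, 35, 38, 40, 42 → 7
r = 21: 34, 35, 38, 40, 42 → 5
r = 23: 34, 35, 38, 40, 42 → 5
r = 32: 34, 35, 38, 40, 42 → 5
r = 36: 38, 40, 42 → 3
r = 53: none → 0
Cross-inversions: 7 + 5 + 5 + 5 + 3 + 0 = 25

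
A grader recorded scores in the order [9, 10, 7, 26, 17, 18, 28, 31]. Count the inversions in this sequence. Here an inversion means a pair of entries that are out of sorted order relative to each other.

4 inversions

Element-by-element contributions:
9: 1
10: 1
7: 0
26: 2
17: 0
18: 0
28: 0
31: 0
Sum: 1 + 1 + 0 + 2 + 0 + 0 + 0 + 0 = 4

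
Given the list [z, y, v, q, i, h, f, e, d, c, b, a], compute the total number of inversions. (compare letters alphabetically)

66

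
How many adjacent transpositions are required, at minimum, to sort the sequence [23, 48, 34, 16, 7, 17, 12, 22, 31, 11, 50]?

Adjacent swaps: 29

Minimum adjacent swaps = number of inversions (each swap of adjacent out-of-order elements removes one inversion and no swap can remove more).
Count inversions — for each element, later elements that are smaller:
23: 16, 7, 17, 12, 22, 11 → 6
48: 34, 16, 7, 17, 12, 22, 31, 11 → 8
34: 16, 7, 17, 12, 22, 31, 11 → 7
16: 7, 12, 11 → 3
7: none → 0
17: 12, 11 → 2
12: 11 → 1
22: 11 → 1
31: 11 → 1
11: none → 0
50: none → 0
Total inversions: 6 + 8 + 7 + 3 + 0 + 2 + 1 + 1 + 1 + 0 + 0 = 29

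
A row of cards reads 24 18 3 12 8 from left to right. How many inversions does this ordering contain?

8 inversions

Out-of-order index pairs (0-indexed):
(0,1): 24 > 18
(0,2): 24 > 3
(0,3): 24 > 12
(0,4): 24 > 8
(1,2): 18 > 3
(1,3): 18 > 12
(1,4): 18 > 8
(3,4): 12 > 8
That's 8 pairs.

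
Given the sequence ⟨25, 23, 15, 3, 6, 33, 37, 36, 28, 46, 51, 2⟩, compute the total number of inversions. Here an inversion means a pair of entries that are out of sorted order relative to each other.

24

Count, for each position, how many later elements it exceeds:
25 → 23, 15, 3, 6, 2 → 5
23 → 15, 3, 6, 2 → 4
15 → 3, 6, 2 → 3
3 → 2 → 1
6 → 2 → 1
33 → 28, 2 → 2
37 → 36, 28, 2 → 3
36 → 28, 2 → 2
28 → 2 → 1
46 → 2 → 1
51 → 2 → 1
2 → none → 0
Sum: 5 + 4 + 3 + 1 + 1 + 2 + 3 + 2 + 1 + 1 + 1 + 0 = 24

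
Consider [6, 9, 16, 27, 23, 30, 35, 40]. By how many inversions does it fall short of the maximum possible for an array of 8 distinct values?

27

Maximum inversions for 8 distinct elements is C(8, 2) = 8·7/2 = 28.
Current inversions — for each element, count later smaller elements:
6: 0
9: 0
16: 0
27: 1
23: 0
30: 0
35: 0
40: 0
Current total: 0 + 0 + 0 + 1 + 0 + 0 + 0 + 0 = 1
Shortfall: 28 − 1 = 27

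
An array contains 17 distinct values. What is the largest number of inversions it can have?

A reversed (strictly descending) arrangement makes every pair an inversion, giving C(17, 2) inversions.
C(17, 2) = 17·16/2 = 136

136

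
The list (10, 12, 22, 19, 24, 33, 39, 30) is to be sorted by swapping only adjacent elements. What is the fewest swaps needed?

3 adjacent swaps

Each adjacent swap fixes exactly one inversion, so the minimum swap count equals the number of inversions.
Count inversions — for each element, later elements that are smaller:
10: none → 0
12: none → 0
22: 19 → 1
19: none → 0
24: none → 0
33: 30 → 1
39: 30 → 1
30: none → 0
Total inversions: 0 + 0 + 1 + 0 + 0 + 1 + 1 + 0 = 3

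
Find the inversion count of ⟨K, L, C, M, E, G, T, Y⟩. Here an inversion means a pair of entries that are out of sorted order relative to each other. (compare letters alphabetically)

Count, for each position, how many later elements it exceeds:
K: 3
L: 3
C: 0
M: 2
E: 0
G: 0
T: 0
Y: 0
Sum: 3 + 3 + 0 + 2 + 0 + 0 + 0 + 0 = 8

8 inversions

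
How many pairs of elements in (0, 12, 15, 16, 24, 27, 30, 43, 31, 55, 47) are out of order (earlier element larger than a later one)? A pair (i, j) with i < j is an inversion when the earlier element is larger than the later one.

2

For each element, count later entries that are smaller:
0: 0
12: 0
15: 0
16: 0
24: 0
27: 0
30: 0
43: 1
31: 0
55: 1
47: 0
Sum: 0 + 0 + 0 + 0 + 0 + 0 + 0 + 1 + 0 + 1 + 0 = 2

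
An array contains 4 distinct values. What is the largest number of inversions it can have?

There are 6 inversions.

The maximum occurs when the array is in strictly decreasing order: every one of the C(4, 2) pairs is inverted.
C(4, 2) = 4·3/2 = 6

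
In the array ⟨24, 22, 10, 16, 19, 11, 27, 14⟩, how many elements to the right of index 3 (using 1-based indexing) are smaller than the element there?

0

The element at index 3 is 10.
Elements after it: 16, 19, 11, 27, 14
None of them are smaller than 10.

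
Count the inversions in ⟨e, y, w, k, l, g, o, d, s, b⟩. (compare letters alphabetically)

29

Sweep left to right; for each value list the smaller values that follow it:
e: 2
y: 8
w: 7
k: 3
l: 3
g: 2
o: 2
d: 1
s: 1
b: 0
Sum: 2 + 8 + 7 + 3 + 3 + 2 + 2 + 1 + 1 + 0 = 29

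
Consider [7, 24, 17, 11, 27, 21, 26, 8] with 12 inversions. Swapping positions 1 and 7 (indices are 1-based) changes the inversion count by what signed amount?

Positions 1 and 7 hold 7 and 26; after swapping, the array is [26, 24, 17, 11, 27, 21, 7, 8].
For each element, count later entries that are smaller:
26: 6
24: 5
17: 3
11: 2
27: 3
21: 2
7: 0
8: 0
Sum: 6 + 5 + 3 + 2 + 3 + 2 + 0 + 0 = 21
Change: 21 − 12 = +9

+9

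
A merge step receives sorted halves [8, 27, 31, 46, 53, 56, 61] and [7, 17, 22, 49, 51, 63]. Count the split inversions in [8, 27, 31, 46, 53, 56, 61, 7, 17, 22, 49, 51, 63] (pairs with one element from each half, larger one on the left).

25 split inversions

Take each right-half value and tally the left-half values above it:
r = 7: 8, 27, 31, 46, 53, 56, 61 → 7
r = 17: 27, 31, 46, 53, 56, 61 → 6
r = 22: 27, 31, 46, 53, 56, 61 → 6
r = 49: 53, 56, 61 → 3
r = 51: 53, 56, 61 → 3
r = 63: none → 0
Cross-inversions: 7 + 6 + 6 + 3 + 3 + 0 = 25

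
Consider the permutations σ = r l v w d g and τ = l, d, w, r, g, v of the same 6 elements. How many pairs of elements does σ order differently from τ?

Assign each item its position (1..6) in the first ordering, then rewrite the second ordering as that position sequence:
positions: r→1, l→2, v→3, w→4, d→5, g→6
second ordering as positions: [2, 5, 4, 1, 6, 3]
Discordant pairs = inversions in this position sequence.
2: 1 → 1
5: 4, 1, 3 → 3
4: 1, 3 → 2
1: 0
6: 3 → 1
3: 0
Total: 1 + 3 + 2 + 0 + 1 + 0 = 7

There are 7 discordant pairs.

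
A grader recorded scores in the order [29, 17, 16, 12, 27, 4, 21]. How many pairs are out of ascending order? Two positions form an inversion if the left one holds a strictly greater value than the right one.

For each element, count later entries that are smaller:
29 → 17, 16, 12, 27, 4, 21 → 6
17 → 16, 12, 4 → 3
16 → 12, 4 → 2
12 → 4 → 1
27 → 4, 21 → 2
4 → none → 0
21 → none → 0
Sum: 6 + 3 + 2 + 1 + 2 + 0 + 0 = 14

14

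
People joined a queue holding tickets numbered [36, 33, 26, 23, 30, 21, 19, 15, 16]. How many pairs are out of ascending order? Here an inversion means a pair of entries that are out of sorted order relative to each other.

33 inversions

Sweep left to right; for each value list the smaller values that follow it:
36: 8
33: 7
26: 5
23: 4
30: 4
21: 3
19: 2
15: 0
16: 0
Sum: 8 + 7 + 5 + 4 + 4 + 3 + 2 + 0 + 0 = 33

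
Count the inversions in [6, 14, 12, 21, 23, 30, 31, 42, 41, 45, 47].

2

Sweep left to right; for each value list the smaller values that follow it:
6: 0
14: 1
12: 0
21: 0
23: 0
30: 0
31: 0
42: 1
41: 0
45: 0
47: 0
Sum: 0 + 1 + 0 + 0 + 0 + 0 + 0 + 1 + 0 + 0 + 0 = 2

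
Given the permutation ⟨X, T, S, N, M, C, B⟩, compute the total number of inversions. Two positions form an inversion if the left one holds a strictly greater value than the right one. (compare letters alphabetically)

Count, for each position, how many later elements it exceeds:
X → T, S, N, M, C, B → 6
T → S, N, M, C, B → 5
S → N, M, C, B → 4
N → M, C, B → 3
M → C, B → 2
C → B → 1
B → none → 0
Sum: 6 + 5 + 4 + 3 + 2 + 1 + 0 = 21

21 inversions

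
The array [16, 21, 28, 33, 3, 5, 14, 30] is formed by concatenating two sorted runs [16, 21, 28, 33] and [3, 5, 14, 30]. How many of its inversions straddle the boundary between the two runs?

Count, for every r in R, how many entries of L exceed r:
r = 3: 16, 21, 28, 33 → 4
r = 5: 16, 21, 28, 33 → 4
r = 14: 16, 21, 28, 33 → 4
r = 30: 33 → 1
Cross-inversions: 4 + 4 + 4 + 1 = 13

13 cross-inversions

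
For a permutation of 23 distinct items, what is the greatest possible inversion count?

253 inversions

A reversed (strictly descending) arrangement makes every pair an inversion, giving C(23, 2) inversions.
C(23, 2) = 23·22/2 = 253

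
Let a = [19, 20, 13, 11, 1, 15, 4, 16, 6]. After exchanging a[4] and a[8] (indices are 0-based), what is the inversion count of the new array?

Positions 4 and 8 hold 1 and 6; after swapping, the array is [19, 20, 13, 11, 6, 15, 4, 16, 1].
Count, for each position, how many later elements it exceeds:
19: 7
20: 7
13: 4
11: 3
6: 2
15: 2
4: 1
16: 1
1: 0
Sum: 7 + 7 + 4 + 3 + 2 + 2 + 1 + 1 + 0 = 27

27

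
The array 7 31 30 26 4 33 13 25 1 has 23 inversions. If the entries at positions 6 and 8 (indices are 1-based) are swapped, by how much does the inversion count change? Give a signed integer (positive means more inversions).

Positions 6 and 8 hold 33 and 25; after swapping, the array is [7, 31, 30, 26, 4, 25, 13, 33, 1].
Sweep left to right; for each value list the smaller values that follow it:
7 → 4, 1 → 2
31 → 30, 26, 4, 25, 13, 1 → 6
30 → 26, 4, 25, 13, 1 → 5
26 → 4, 25, 13, 1 → 4
4 → 1 → 1
25 → 13, 1 → 2
13 → 1 → 1
33 → 1 → 1
1 → none → 0
Sum: 2 + 6 + 5 + 4 + 1 + 2 + 1 + 1 + 0 = 22
Change: 22 − 23 = -1

-1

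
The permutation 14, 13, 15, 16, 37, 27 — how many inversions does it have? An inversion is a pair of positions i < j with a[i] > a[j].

2 inversions

Out-of-order index pairs (1-indexed):
(1,2): 14 > 13
(5,6): 37 > 27
That's 2 pairs.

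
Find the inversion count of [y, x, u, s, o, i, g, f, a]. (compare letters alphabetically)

Sweep left to right; for each value list the smaller values that follow it:
y: 8
x: 7
u: 6
s: 5
o: 4
i: 3
g: 2
f: 1
a: 0
Sum: 8 + 7 + 6 + 5 + 4 + 3 + 2 + 1 + 0 = 36

36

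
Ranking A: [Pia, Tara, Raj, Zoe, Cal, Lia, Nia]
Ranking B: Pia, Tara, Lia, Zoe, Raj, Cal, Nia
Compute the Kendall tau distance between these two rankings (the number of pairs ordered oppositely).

Assign each item its position (1..7) in the first ordering, then rewrite the second ordering as that position sequence:
positions: Pia→1, Tara→2, Raj→3, Zoe→4, Cal→5, Lia→6, Nia→7
second ordering as positions: [1, 2, 6, 4, 3, 5, 7]
Discordant pairs = inversions in this position sequence.
1: 0
2: 0
6: 4, 3, 5 → 3
4: 3 → 1
3: 0
5: 0
7: 0
Total: 0 + 0 + 3 + 1 + 0 + 0 + 0 = 4

4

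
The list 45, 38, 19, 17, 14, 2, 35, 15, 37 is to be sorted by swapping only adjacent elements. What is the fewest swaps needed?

The minimum number of adjacent swaps to sort an array equals its inversion count, since every such swap removes exactly one inversion.
Count inversions — for each element, later elements that are smaller:
45: 38, 19, 17, 14, 2, 35, 15, 37 → 8
38: 19, 17, 14, 2, 35, 15, 37 → 7
19: 17, 14, 2, 15 → 4
17: 14, 2, 15 → 3
14: 2 → 1
2: none → 0
35: 15 → 1
15: none → 0
37: none → 0
Total inversions: 8 + 7 + 4 + 3 + 1 + 0 + 1 + 0 + 0 = 24

Swaps: 24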